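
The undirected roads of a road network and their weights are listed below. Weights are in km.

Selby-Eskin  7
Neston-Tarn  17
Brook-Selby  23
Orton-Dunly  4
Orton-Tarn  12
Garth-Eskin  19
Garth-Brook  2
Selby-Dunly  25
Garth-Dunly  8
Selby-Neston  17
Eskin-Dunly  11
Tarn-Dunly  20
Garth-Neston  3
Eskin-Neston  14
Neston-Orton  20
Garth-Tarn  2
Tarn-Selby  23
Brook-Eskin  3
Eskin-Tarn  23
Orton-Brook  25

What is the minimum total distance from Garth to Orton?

Enumerating some paths:
Garth → Tarn → Orton: 2+12 = 14
Garth → Brook → Eskin → Dunly → Orton: 2+3+11+4 = 20
Garth → Dunly → Orton: 8+4 = 12
Garth → Neston → Orton: 3+20 = 23
Cheapest is Garth → Dunly → Orton at 12 km.

12 km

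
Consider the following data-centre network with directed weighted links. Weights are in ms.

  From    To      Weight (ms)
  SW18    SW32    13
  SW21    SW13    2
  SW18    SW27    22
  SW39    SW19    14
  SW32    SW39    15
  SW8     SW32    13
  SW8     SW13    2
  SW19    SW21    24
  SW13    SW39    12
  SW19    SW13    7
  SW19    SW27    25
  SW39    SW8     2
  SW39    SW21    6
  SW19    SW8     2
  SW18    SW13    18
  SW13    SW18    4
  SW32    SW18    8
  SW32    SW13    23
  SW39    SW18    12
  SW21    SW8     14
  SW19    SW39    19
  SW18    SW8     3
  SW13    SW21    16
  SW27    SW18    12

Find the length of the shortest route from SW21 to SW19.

Enumerating some paths:
SW21–SW13–SW39–SW19: 2+12+14 = 28
SW21–SW8–SW13–SW39–SW19: 14+2+12+14 = 42
Cheapest is SW21–SW13–SW39–SW19 at 28 ms.

28 ms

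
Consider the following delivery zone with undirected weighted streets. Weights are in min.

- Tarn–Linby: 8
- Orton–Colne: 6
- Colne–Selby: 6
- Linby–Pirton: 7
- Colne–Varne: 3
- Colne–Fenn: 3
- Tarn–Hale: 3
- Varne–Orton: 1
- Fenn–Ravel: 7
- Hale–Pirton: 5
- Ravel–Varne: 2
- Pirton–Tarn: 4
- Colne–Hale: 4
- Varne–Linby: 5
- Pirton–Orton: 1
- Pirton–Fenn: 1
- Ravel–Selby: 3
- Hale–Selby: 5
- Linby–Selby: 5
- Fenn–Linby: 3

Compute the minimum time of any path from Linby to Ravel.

7 min

Shortest distances from Linby:
Linby: 0
Fenn: 3  (via Linby)
Pirton: 4  (via Fenn)
Orton: 5  (via Pirton)
Varne: 5  (via Linby)
Selby: 5  (via Linby)
Colne: 6  (via Fenn)
Ravel: 7  (via Varne)
Shortest route: Linby–Varne–Ravel = 7 min.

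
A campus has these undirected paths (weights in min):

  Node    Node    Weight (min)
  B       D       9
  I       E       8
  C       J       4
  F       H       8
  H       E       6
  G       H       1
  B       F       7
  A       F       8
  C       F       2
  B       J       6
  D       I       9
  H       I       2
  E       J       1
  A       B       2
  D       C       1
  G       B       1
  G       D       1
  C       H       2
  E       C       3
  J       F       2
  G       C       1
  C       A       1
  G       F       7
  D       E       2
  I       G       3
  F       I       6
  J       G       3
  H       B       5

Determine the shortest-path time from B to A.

2 min

Enumerating some paths:
B–A: 2 = 2
B–G–C–A: 1+1+1 = 3
Cheapest is B–A at 2 min.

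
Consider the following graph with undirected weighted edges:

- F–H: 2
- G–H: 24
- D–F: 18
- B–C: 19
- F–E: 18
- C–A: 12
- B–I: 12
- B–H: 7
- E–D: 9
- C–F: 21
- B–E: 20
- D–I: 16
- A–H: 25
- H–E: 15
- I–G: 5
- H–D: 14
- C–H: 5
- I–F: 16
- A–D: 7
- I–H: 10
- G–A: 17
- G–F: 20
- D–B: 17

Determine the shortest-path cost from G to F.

17

Compare a few routes:
G - F: 20 = 20
G - I - H - F: 5+10+2 = 17
The minimum is 17 via G - I - H - F.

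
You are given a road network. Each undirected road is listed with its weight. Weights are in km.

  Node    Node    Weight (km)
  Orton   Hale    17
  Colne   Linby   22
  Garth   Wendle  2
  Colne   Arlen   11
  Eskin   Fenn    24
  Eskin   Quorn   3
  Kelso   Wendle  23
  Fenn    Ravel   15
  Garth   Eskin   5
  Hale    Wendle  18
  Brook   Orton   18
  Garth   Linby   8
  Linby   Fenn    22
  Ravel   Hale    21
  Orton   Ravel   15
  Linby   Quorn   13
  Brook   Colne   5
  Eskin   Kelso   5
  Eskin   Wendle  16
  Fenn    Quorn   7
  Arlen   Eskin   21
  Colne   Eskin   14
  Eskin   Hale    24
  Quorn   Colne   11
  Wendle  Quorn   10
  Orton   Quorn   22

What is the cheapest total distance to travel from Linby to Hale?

Candidate routes:
Linby → Garth → Eskin → Hale: 8+5+24 = 37
Linby → Garth → Wendle → Hale: 8+2+18 = 28
The minimum is 28 km via Linby → Garth → Wendle → Hale.

28 km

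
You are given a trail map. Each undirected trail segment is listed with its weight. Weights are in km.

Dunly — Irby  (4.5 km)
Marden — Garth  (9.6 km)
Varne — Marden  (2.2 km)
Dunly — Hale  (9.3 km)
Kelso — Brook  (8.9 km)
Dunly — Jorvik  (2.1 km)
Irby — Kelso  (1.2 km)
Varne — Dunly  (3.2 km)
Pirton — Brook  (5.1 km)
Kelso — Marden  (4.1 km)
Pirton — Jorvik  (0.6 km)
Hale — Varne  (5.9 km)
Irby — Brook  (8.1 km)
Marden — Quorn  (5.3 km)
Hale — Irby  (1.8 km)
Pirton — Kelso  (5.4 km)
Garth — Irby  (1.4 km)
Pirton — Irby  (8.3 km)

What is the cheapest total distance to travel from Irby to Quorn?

Shortest distances from Irby:
Irby: 0
Kelso: 1.2  (via Irby)
Garth: 1.4  (via Irby)
Hale: 1.8  (via Irby)
Dunly: 4.5  (via Irby)
Marden: 5.3  (via Kelso)
Jorvik: 6.6  (via Dunly)
Pirton: 6.6  (via Kelso)
Varne: 7.5  (via Marden)
Brook: 8.1  (via Irby)
Quorn: 10.6  (via Marden)
Shortest route: Irby → Kelso → Marden → Quorn = 10.6 km.

10.6 km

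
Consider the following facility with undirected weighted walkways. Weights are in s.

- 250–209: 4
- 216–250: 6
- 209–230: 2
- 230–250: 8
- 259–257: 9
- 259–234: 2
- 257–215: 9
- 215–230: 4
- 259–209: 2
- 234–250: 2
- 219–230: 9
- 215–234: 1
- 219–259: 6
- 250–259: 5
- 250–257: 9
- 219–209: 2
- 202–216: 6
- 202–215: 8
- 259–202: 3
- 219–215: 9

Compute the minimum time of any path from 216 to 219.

12 s

Enumerating some paths:
216 - 250 - 209 - 219: 6+4+2 = 12
216 - 202 - 259 - 209 - 219: 6+3+2+2 = 13
Cheapest is 216 - 250 - 209 - 219 at 12 s.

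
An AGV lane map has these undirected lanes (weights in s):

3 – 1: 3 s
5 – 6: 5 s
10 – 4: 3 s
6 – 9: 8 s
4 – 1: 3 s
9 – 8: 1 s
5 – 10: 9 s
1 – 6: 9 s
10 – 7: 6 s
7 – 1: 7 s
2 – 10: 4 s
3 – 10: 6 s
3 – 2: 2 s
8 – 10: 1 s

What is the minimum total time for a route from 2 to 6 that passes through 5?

18 s

Best 2 to 5: 2 → 10 → 5 costing 13
Shortest 5→6: 5 → 6 = 5
Total via 5: 13 + 5 = 18 s.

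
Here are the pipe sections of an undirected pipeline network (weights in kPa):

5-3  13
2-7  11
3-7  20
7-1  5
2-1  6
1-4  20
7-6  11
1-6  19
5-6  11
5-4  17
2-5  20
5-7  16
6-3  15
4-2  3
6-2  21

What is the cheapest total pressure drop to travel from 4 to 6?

Compare a few routes:
4 → 2 → 7 → 6: 3+11+11 = 25
4 → 2 → 1 → 7 → 6: 3+6+5+11 = 25
4 → 2 → 6: 3+21 = 24
Cheapest is 4 → 2 → 6 at 24 kPa.

24 kPa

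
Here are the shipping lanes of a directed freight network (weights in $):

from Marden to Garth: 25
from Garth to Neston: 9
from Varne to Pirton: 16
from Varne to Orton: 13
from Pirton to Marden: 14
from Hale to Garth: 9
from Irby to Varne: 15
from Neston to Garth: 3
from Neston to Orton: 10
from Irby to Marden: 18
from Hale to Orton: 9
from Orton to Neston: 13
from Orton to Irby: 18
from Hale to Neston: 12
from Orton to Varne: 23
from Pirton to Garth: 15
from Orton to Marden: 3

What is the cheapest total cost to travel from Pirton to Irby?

$52

Enumerating some paths:
Pirton → Garth → Neston → Orton → Irby: 15+9+10+18 = 52
Pirton → Marden → Garth → Neston → Orton → Irby: 14+25+9+10+18 = 76
Cheapest is Pirton → Garth → Neston → Orton → Irby at $52.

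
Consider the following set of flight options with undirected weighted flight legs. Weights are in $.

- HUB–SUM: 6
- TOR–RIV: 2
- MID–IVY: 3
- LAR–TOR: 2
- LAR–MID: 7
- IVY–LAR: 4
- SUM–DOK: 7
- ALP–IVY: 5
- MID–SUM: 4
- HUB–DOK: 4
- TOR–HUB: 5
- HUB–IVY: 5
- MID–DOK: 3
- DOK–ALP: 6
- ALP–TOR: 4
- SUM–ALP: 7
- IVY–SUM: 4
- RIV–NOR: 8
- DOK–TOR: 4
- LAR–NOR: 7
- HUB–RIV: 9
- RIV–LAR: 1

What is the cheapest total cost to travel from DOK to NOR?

$13

Shortest distances from DOK:
DOK: 0
MID: 3  (via DOK)
TOR: 4  (via DOK)
HUB: 4  (via DOK)
ALP: 6  (via DOK)
LAR: 6  (via TOR)
RIV: 6  (via TOR)
IVY: 6  (via MID)
SUM: 7  (via DOK)
NOR: 13  (via LAR)
Shortest route: DOK–TOR–LAR–NOR = $13.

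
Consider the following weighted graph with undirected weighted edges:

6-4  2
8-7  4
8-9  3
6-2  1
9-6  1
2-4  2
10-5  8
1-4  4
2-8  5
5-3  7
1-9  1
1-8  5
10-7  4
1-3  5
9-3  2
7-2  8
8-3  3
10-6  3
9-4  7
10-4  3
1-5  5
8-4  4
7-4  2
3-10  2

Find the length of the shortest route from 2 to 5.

8

Enumerating some paths:
2 → 4 → 6 → 9 → 1 → 5: 2+2+1+1+5 = 11
2 → 6 → 9 → 1 → 5: 1+1+1+5 = 8
Cheapest is 2 → 6 → 9 → 1 → 5 at 8.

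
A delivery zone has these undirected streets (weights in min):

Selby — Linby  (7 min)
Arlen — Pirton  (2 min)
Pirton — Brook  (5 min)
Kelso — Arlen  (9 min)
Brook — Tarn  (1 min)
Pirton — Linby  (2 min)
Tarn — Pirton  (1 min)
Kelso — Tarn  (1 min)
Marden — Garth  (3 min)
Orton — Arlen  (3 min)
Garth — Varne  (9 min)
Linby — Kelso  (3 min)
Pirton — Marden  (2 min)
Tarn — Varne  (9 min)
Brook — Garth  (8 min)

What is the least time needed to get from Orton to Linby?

7 min

Candidate routes:
Orton → Arlen → Pirton → Linby: 3+2+2 = 7
Orton → Arlen → Pirton → Tarn → Kelso → Linby: 3+2+1+1+3 = 10
The minimum is 7 min via Orton → Arlen → Pirton → Linby.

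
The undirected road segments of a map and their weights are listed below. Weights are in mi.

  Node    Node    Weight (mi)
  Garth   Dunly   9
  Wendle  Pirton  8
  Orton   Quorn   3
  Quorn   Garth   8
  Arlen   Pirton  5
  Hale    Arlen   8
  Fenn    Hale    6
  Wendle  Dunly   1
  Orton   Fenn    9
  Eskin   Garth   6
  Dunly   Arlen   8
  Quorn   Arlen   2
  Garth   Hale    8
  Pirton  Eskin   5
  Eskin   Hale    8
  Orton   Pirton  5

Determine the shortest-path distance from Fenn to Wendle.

22 mi

Compare a few routes:
Fenn → Hale → Arlen → Dunly → Wendle: 6+8+8+1 = 23
Fenn → Orton → Pirton → Wendle: 9+5+8 = 22
The minimum is 22 mi via Fenn → Orton → Pirton → Wendle.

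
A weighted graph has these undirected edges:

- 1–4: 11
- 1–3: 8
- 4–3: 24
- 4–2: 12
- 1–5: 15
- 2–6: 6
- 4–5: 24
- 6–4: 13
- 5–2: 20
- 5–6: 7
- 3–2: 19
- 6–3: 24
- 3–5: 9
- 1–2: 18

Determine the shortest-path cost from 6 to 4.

13

Running Dijkstra from 6:
6: 0
2: 6  (via 6)
5: 7  (via 6)
4: 13  (via 6)
Shortest route: 6–4 = 13.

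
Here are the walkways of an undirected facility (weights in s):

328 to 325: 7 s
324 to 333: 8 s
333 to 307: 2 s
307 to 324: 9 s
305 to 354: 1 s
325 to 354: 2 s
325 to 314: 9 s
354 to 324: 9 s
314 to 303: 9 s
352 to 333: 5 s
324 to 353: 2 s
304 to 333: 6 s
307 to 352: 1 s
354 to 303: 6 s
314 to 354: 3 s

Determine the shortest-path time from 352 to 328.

Enumerating some paths:
352 → 307 → 324 → 354 → 325 → 328: 1+9+9+2+7 = 28
352 → 333 → 324 → 354 → 325 → 328: 5+8+9+2+7 = 31
352 → 307 → 333 → 324 → 354 → 325 → 328: 1+2+8+9+2+7 = 29
Cheapest is 352 → 307 → 324 → 354 → 325 → 328 at 28 s.

28 s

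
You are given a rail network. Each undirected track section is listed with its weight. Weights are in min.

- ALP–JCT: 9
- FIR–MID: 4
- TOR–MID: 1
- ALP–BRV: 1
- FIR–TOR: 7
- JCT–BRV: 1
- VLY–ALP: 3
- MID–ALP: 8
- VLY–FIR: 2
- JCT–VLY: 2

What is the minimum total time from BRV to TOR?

10 min

Settle nodes by increasing distance from BRV:
BRV: 0
ALP: 1  (via BRV)
JCT: 1  (via BRV)
VLY: 3  (via JCT)
FIR: 5  (via VLY)
MID: 9  (via ALP)
TOR: 10  (via MID)
Shortest route: BRV → ALP → MID → TOR = 10 min.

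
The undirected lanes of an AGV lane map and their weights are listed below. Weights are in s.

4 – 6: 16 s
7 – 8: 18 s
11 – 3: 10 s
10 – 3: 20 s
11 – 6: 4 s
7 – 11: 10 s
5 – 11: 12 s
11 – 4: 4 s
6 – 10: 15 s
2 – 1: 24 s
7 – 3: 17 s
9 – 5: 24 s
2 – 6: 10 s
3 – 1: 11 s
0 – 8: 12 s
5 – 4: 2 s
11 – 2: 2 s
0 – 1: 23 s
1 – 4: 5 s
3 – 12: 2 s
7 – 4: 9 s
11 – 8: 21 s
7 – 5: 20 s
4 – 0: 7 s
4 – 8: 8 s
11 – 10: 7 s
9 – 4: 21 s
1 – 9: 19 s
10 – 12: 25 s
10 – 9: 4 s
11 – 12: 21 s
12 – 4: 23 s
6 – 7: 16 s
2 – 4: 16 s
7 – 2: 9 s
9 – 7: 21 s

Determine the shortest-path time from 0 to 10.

18 s

Enumerating some paths:
0–4–11–10: 7+4+7 = 18
0–4–5–11–10: 7+2+12+7 = 28
The minimum is 18 s via 0–4–11–10.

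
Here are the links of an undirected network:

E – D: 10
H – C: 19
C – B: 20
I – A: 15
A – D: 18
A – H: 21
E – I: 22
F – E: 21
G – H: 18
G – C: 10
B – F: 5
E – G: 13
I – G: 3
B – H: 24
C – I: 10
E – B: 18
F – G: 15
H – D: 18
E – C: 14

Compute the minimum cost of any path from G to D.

Settle nodes by increasing distance from G:
G: 0
I: 3  (via G)
C: 10  (via G)
E: 13  (via G)
F: 15  (via G)
A: 18  (via I)
H: 18  (via G)
B: 20  (via F)
D: 23  (via E)
Shortest route: G → E → D = 23.

23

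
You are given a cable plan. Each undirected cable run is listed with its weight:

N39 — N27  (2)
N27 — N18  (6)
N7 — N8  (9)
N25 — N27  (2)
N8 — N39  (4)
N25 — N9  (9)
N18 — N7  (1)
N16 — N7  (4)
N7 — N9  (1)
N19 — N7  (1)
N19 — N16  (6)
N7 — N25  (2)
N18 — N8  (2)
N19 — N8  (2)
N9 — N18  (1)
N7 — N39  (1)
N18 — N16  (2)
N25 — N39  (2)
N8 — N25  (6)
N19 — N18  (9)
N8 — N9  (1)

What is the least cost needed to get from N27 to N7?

3

Compare a few routes:
N27 → N39 → N7: 2+1 = 3
N27 → N25 → N7: 2+2 = 4
The minimum is 3 via N27 → N39 → N7.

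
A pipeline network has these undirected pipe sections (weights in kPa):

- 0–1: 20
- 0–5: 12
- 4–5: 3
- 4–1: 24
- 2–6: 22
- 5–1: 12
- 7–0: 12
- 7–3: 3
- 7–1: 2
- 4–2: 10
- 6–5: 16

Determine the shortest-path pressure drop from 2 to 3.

Running Dijkstra from 2:
2: 0
4: 10  (via 2)
5: 13  (via 4)
6: 22  (via 2)
0: 25  (via 5)
1: 25  (via 5)
7: 27  (via 1)
3: 30  (via 7)
Shortest route: 2 → 4 → 5 → 1 → 7 → 3 = 30 kPa.

30 kPa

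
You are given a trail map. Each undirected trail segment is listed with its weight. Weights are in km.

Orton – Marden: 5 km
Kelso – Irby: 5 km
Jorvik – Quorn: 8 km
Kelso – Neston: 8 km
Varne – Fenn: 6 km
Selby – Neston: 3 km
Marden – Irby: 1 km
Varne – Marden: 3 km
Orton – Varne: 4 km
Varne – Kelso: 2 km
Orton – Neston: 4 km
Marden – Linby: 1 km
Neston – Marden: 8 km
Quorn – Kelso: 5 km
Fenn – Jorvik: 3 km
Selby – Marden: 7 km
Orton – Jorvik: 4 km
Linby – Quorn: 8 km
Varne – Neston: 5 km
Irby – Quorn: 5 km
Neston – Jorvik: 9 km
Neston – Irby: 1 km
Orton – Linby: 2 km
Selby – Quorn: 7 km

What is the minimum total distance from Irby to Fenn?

Shortest distances from Irby:
Irby: 0
Neston: 1  (via Irby)
Marden: 1  (via Irby)
Linby: 2  (via Marden)
Varne: 4  (via Marden)
Orton: 4  (via Linby)
Selby: 4  (via Neston)
Quorn: 5  (via Irby)
Kelso: 5  (via Irby)
Jorvik: 8  (via Orton)
Fenn: 10  (via Varne)
Shortest route: Irby → Marden → Varne → Fenn = 10 km.

10 km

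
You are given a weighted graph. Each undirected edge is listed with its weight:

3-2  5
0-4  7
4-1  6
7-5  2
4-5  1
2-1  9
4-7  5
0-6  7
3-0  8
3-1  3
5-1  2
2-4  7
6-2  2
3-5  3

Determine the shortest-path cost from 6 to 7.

Settle nodes by increasing distance from 6:
6: 0
2: 2  (via 6)
0: 7  (via 6)
3: 7  (via 2)
4: 9  (via 2)
1: 10  (via 3)
5: 10  (via 3)
7: 12  (via 5)
Shortest route: 6–2–3–5–7 = 12.

12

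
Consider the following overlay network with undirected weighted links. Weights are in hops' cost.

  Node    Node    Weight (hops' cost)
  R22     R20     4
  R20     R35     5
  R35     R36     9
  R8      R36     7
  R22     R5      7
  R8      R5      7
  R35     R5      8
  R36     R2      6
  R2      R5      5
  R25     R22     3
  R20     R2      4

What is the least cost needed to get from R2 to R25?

11 hops' cost

Compare a few routes:
R2 - R5 - R22 - R25: 5+7+3 = 15
R2 - R20 - R22 - R25: 4+4+3 = 11
R2 - R5 - R35 - R20 - R22 - R25: 5+8+5+4+3 = 25
The minimum is 11 hops' cost via R2 - R20 - R22 - R25.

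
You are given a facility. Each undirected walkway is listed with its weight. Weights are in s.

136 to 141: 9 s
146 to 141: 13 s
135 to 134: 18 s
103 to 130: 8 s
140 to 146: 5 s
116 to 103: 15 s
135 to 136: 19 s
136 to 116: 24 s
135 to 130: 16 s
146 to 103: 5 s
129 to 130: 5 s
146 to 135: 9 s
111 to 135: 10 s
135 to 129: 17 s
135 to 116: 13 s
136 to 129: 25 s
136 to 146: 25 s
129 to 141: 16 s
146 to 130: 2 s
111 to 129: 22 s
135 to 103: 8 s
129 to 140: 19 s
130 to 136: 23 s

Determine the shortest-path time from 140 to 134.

Running Dijkstra from 140:
140: 0
146: 5  (via 140)
130: 7  (via 146)
103: 10  (via 146)
129: 12  (via 130)
135: 14  (via 146)
141: 18  (via 146)
111: 24  (via 135)
116: 25  (via 103)
136: 27  (via 141)
134: 32  (via 135)
Shortest route: 140–146–135–134 = 32 s.

32 s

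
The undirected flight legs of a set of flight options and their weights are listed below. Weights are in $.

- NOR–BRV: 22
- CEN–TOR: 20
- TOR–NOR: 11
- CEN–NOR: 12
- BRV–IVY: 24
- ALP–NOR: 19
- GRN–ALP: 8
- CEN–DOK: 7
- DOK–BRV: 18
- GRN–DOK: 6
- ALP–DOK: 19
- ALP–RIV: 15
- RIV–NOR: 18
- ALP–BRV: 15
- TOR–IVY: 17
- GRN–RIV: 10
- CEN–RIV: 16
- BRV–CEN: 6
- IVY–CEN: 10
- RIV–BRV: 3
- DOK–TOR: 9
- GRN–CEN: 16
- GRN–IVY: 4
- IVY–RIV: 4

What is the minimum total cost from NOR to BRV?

Running Dijkstra from NOR:
NOR: 0
TOR: 11  (via NOR)
CEN: 12  (via NOR)
RIV: 18  (via NOR)
BRV: 18  (via CEN)
Shortest route: NOR–CEN–BRV = $18.

$18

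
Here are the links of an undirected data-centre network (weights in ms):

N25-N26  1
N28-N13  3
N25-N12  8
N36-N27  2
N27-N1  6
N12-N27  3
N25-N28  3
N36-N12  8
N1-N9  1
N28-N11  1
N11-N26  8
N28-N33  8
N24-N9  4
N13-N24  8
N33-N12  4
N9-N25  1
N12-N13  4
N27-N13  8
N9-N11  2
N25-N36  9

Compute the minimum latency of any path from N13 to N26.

7 ms

Running Dijkstra from N13:
N13: 0
N28: 3  (via N13)
N12: 4  (via N13)
N11: 4  (via N28)
N9: 6  (via N11)
N25: 6  (via N28)
N1: 7  (via N9)
N27: 7  (via N12)
N26: 7  (via N25)
Shortest route: N13–N28–N25–N26 = 7 ms.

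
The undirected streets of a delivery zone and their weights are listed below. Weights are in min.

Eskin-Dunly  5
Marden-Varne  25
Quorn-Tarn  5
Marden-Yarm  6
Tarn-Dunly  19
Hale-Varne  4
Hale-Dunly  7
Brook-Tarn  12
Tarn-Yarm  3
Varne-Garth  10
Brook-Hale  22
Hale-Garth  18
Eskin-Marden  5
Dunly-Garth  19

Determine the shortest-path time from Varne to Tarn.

30 min

Candidate routes:
Varne - Hale - Dunly - Tarn: 4+7+19 = 30
Varne - Marden - Yarm - Tarn: 25+6+3 = 34
The minimum is 30 min via Varne - Hale - Dunly - Tarn.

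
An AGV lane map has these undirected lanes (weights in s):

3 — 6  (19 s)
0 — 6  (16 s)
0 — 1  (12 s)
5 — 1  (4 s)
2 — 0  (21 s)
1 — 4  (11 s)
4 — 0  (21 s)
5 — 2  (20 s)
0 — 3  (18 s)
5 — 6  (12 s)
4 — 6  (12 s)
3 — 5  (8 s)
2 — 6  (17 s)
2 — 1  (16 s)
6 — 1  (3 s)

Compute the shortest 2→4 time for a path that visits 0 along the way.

42 s

Shortest 2→0: 2 → 0 = 21
Best 0 to 4: 0 → 4 costing 21
Total via 0: 21 + 21 = 42 s.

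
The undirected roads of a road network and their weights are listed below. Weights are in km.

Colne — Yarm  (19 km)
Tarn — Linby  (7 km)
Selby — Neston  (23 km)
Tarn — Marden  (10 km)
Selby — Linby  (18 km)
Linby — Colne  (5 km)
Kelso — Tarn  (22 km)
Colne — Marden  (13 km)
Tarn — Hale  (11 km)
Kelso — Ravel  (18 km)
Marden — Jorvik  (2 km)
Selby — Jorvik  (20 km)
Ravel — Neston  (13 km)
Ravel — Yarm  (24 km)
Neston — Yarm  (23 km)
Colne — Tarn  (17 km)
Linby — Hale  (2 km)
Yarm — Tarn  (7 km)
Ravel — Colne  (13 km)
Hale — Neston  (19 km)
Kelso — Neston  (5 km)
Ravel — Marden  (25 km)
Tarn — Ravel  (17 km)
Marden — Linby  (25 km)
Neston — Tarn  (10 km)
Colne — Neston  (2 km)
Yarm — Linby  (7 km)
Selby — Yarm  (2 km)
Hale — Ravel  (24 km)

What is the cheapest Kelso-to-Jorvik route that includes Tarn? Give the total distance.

Shortest Kelso→Tarn: Kelso → Neston → Tarn = 15
Shortest Tarn→Jorvik: Tarn → Marden → Jorvik = 12
Total via Tarn: 15 + 12 = 27 km.

27 km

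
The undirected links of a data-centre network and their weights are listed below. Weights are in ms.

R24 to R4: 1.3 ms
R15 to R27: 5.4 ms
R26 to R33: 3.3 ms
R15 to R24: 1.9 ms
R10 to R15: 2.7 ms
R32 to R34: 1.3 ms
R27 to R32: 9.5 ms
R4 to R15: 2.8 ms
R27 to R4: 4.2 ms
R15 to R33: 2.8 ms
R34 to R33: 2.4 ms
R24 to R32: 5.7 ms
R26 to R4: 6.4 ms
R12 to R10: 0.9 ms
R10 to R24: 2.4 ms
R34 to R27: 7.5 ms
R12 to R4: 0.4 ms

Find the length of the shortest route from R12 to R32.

Enumerating some paths:
R12–R10–R24–R32: 0.9+2.4+5.7 = 9
R12–R4–R24–R32: 0.4+1.3+5.7 = 7.4
The minimum is 7.4 ms via R12–R4–R24–R32.

7.4 ms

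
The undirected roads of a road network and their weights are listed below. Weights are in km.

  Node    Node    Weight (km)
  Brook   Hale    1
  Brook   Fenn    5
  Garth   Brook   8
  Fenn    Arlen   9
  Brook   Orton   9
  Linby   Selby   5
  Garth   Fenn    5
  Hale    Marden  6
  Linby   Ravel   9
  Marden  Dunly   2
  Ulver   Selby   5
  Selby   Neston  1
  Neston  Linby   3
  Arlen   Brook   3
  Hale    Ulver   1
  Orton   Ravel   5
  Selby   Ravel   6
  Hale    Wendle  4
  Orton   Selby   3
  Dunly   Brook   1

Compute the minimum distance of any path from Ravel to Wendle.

Shortest distances from Ravel:
Ravel: 0
Orton: 5  (via Ravel)
Selby: 6  (via Ravel)
Neston: 7  (via Selby)
Linby: 9  (via Ravel)
Ulver: 11  (via Selby)
Hale: 12  (via Ulver)
Brook: 13  (via Hale)
Dunly: 14  (via Brook)
Wendle: 16  (via Hale)
Shortest route: Ravel → Selby → Ulver → Hale → Wendle = 16 km.

16 km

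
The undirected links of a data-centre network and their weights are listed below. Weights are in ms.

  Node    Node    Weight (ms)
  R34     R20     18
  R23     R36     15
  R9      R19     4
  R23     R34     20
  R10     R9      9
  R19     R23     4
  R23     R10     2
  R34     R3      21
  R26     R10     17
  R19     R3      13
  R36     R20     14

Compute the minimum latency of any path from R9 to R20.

37 ms

Shortest distances from R9:
R9: 0
R19: 4  (via R9)
R23: 8  (via R19)
R10: 9  (via R9)
R3: 17  (via R19)
R36: 23  (via R23)
R26: 26  (via R10)
R34: 28  (via R23)
R20: 37  (via R36)
Shortest route: R9–R19–R23–R36–R20 = 37 ms.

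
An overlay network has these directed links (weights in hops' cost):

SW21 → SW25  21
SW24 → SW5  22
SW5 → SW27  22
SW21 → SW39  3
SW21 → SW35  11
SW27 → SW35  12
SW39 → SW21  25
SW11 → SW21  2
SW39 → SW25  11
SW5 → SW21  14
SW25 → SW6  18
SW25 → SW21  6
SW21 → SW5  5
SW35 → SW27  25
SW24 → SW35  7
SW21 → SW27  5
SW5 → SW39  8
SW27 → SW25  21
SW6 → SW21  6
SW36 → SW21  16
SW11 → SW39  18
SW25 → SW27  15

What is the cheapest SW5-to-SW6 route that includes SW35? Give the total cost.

Shortest SW5→SW35: SW5–SW21–SW35 = 25
Shortest SW35→SW6: SW35–SW27–SW25–SW6 = 64
Total via SW35: 25 + 64 = 89 hops' cost.

89 hops' cost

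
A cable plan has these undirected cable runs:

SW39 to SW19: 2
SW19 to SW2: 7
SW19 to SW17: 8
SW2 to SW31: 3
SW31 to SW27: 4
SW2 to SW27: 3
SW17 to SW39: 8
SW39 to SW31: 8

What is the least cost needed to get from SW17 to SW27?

Settle nodes by increasing distance from SW17:
SW17: 0
SW39: 8  (via SW17)
SW19: 8  (via SW17)
SW2: 15  (via SW19)
SW31: 16  (via SW39)
SW27: 18  (via SW2)
Shortest route: SW17–SW19–SW2–SW27 = 18.

18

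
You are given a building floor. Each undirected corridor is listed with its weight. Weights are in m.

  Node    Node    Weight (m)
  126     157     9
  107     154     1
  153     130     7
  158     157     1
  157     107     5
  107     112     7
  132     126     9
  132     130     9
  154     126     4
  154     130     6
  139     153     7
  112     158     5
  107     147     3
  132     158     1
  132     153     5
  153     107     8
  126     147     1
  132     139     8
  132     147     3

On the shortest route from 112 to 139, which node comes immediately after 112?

Compare a few routes:
112 → 107 → 147 → 132 → 139: 7+3+3+8 = 21
112 → 158 → 132 → 153 → 139: 5+1+5+7 = 18
112 → 158 → 132 → 139: 5+1+8 = 14
Cheapest is 112 → 158 → 132 → 139 at 14 m.
So from 112 the first move is to 158.

158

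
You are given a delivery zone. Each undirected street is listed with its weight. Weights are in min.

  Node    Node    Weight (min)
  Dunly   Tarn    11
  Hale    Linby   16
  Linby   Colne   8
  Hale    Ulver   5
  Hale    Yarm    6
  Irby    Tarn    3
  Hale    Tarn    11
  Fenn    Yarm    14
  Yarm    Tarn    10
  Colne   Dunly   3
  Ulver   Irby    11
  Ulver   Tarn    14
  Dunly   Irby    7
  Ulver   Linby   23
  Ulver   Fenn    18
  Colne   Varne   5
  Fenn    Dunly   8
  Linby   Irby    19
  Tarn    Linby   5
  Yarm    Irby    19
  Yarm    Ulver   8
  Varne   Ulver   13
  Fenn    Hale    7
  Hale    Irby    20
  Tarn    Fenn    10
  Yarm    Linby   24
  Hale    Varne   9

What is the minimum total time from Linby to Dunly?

11 min

Running Dijkstra from Linby:
Linby: 0
Tarn: 5  (via Linby)
Irby: 8  (via Tarn)
Colne: 8  (via Linby)
Dunly: 11  (via Colne)
Shortest route: Linby → Colne → Dunly = 11 min.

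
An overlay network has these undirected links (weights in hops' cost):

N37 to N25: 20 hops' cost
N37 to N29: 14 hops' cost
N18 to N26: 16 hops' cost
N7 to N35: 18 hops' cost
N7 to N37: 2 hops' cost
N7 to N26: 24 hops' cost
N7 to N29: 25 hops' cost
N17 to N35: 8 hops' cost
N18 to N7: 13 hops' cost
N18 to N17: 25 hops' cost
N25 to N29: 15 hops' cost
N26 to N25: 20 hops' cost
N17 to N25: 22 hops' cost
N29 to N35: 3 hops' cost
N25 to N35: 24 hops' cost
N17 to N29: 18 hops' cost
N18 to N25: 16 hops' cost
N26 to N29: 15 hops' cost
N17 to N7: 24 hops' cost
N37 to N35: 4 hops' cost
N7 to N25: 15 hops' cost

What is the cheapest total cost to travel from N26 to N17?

26 hops' cost

Enumerating some paths:
N26 → N29 → N35 → N17: 15+3+8 = 26
N26 → N29 → N17: 15+18 = 33
The minimum is 26 hops' cost via N26 → N29 → N35 → N17.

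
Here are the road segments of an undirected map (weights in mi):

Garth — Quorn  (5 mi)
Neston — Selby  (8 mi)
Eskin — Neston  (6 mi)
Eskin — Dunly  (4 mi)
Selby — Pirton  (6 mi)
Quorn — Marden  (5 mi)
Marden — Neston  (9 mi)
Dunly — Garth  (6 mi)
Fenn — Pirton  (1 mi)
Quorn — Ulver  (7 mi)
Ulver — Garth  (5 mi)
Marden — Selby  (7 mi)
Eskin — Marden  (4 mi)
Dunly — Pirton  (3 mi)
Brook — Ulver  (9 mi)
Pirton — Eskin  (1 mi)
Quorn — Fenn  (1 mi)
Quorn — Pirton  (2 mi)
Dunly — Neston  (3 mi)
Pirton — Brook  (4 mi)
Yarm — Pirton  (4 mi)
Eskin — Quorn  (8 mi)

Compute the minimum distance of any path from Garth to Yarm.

11 mi

Settle nodes by increasing distance from Garth:
Garth: 0
Ulver: 5  (via Garth)
Quorn: 5  (via Garth)
Fenn: 6  (via Quorn)
Dunly: 6  (via Garth)
Pirton: 7  (via Quorn)
Eskin: 8  (via Pirton)
Neston: 9  (via Dunly)
Marden: 10  (via Quorn)
Yarm: 11  (via Pirton)
Shortest route: Garth → Quorn → Pirton → Yarm = 11 mi.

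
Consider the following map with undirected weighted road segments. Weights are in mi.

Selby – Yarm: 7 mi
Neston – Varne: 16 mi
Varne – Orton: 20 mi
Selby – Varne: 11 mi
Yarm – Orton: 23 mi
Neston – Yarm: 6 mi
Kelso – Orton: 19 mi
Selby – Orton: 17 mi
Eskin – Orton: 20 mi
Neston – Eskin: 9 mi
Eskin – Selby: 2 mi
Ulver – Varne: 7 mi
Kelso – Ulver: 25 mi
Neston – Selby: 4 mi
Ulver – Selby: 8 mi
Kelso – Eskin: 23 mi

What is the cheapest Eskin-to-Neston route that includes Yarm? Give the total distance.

Best Eskin to Yarm: Eskin → Selby → Yarm costing 9
Shortest Yarm→Neston: Yarm → Neston = 6
Total via Yarm: 9 + 6 = 15 mi.

15 mi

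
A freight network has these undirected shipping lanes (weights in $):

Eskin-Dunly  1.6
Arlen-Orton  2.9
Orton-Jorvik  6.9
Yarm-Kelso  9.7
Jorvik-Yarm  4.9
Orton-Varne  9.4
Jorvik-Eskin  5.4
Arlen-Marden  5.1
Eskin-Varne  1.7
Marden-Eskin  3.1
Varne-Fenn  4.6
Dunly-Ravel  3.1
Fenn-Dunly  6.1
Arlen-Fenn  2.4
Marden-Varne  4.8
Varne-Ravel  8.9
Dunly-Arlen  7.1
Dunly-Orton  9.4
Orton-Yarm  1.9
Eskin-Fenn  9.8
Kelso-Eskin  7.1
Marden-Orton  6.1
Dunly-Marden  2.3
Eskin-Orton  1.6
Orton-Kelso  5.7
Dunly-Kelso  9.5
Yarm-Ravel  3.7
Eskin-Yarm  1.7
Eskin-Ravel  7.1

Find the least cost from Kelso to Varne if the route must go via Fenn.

Shortest Kelso→Fenn: Kelso → Orton → Arlen → Fenn = 11
Shortest Fenn→Varne: Fenn → Varne = 4.6
Total via Fenn: 11 + 4.6 = $15.6.

$15.6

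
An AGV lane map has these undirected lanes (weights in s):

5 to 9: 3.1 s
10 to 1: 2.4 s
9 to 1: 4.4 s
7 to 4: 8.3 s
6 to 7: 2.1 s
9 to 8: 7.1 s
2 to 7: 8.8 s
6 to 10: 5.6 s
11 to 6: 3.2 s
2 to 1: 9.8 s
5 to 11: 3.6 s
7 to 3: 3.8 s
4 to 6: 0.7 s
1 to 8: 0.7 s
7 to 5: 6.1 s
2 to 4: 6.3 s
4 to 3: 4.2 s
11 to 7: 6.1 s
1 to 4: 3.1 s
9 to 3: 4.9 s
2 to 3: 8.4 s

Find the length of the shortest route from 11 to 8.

7.7 s

Enumerating some paths:
11 → 5 → 9 → 1 → 8: 3.6+3.1+4.4+0.7 = 11.8
11 → 6 → 4 → 1 → 8: 3.2+0.7+3.1+0.7 = 7.7
The minimum is 7.7 s via 11 → 6 → 4 → 1 → 8.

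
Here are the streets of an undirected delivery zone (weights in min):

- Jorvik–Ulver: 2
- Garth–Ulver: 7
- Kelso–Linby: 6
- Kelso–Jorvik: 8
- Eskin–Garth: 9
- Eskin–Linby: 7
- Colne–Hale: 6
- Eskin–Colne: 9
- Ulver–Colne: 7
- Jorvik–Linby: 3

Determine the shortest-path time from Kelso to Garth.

17 min

Candidate routes:
Kelso - Jorvik - Ulver - Garth: 8+2+7 = 17
Kelso - Linby - Jorvik - Ulver - Garth: 6+3+2+7 = 18
Cheapest is Kelso - Jorvik - Ulver - Garth at 17 min.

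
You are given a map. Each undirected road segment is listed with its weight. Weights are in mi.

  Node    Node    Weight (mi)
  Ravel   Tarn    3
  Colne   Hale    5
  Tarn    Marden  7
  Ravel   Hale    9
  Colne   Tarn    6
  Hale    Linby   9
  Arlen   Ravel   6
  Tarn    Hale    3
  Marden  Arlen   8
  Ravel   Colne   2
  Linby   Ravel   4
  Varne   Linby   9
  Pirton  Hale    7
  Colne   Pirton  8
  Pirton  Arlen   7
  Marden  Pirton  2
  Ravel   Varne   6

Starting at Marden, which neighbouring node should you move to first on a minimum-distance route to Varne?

Candidate routes:
Marden - Arlen - Ravel - Varne: 8+6+6 = 20
Marden - Tarn - Ravel - Varne: 7+3+6 = 16
Marden - Pirton - Colne - Ravel - Varne: 2+8+2+6 = 18
The minimum is 16 mi via Marden - Tarn - Ravel - Varne.
So from Marden the first move is to Tarn.

Tarn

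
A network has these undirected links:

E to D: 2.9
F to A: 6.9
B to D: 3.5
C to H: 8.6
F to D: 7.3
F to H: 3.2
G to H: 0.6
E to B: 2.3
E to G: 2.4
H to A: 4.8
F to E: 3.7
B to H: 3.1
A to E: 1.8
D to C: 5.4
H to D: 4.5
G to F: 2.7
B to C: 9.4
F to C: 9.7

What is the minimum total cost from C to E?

8.3

Shortest distances from C:
C: 0
D: 5.4  (via C)
E: 8.3  (via D)
Shortest route: C → D → E = 8.3.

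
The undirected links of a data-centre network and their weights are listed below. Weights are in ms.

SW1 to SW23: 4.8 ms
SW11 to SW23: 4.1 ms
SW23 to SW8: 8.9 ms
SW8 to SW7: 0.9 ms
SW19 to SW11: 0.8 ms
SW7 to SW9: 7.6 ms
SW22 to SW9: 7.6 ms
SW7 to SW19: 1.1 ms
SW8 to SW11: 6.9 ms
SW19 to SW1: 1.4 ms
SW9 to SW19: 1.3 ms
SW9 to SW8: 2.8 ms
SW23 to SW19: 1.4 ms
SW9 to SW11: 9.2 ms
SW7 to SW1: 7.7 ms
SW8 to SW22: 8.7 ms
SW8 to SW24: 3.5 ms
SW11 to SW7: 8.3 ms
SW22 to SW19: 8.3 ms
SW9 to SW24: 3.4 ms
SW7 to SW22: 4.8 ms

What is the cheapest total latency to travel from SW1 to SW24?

Shortest distances from SW1:
SW1: 0
SW19: 1.4  (via SW1)
SW11: 2.2  (via SW19)
SW7: 2.5  (via SW19)
SW9: 2.7  (via SW19)
SW23: 2.8  (via SW19)
SW8: 3.4  (via SW7)
SW24: 6.1  (via SW9)
Shortest route: SW1–SW19–SW9–SW24 = 6.1 ms.

6.1 ms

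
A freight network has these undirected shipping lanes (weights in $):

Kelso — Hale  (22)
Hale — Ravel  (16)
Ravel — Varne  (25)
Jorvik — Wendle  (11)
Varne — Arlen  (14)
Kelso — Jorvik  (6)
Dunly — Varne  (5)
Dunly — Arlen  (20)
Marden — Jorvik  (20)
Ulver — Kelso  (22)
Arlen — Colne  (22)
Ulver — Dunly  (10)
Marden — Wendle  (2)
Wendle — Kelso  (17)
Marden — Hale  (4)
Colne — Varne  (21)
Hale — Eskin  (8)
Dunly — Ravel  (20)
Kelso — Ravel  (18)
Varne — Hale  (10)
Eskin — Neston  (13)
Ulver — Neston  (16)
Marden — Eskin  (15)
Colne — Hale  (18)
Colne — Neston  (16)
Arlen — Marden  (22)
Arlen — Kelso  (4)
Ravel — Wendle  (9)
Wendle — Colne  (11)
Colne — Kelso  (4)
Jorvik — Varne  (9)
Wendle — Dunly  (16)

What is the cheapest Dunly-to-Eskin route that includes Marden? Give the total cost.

$30

Shortest Dunly→Marden: Dunly → Wendle → Marden = 18
Best Marden to Eskin: Marden → Hale → Eskin costing 12
Total via Marden: 18 + 12 = $30.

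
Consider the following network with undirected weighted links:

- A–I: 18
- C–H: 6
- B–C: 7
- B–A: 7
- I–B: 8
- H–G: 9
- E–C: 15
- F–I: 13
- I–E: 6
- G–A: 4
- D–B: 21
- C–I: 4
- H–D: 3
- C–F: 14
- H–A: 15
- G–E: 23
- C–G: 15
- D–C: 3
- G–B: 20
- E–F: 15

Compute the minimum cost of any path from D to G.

12

Compare a few routes:
D–C–H–G: 3+6+9 = 18
D–H–G: 3+9 = 12
D–C–G: 3+15 = 18
D–C–B–A–G: 3+7+7+4 = 21
The minimum is 12 via D–H–G.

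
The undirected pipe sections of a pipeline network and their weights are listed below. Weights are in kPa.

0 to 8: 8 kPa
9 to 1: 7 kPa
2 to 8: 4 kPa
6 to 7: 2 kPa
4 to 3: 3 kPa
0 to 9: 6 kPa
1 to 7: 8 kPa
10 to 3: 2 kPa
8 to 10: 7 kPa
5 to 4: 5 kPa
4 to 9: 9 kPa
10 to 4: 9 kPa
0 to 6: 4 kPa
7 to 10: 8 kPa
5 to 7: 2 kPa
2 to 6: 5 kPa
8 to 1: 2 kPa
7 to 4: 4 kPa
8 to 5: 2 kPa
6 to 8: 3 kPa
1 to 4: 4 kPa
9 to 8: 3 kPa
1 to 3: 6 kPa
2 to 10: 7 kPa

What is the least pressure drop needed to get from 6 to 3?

Candidate routes:
6 - 8 - 1 - 4 - 3: 3+2+4+3 = 12
6 - 7 - 4 - 3: 2+4+3 = 9
6 - 8 - 1 - 3: 3+2+6 = 11
6 - 8 - 10 - 3: 3+7+2 = 12
Cheapest is 6 - 7 - 4 - 3 at 9 kPa.

9 kPa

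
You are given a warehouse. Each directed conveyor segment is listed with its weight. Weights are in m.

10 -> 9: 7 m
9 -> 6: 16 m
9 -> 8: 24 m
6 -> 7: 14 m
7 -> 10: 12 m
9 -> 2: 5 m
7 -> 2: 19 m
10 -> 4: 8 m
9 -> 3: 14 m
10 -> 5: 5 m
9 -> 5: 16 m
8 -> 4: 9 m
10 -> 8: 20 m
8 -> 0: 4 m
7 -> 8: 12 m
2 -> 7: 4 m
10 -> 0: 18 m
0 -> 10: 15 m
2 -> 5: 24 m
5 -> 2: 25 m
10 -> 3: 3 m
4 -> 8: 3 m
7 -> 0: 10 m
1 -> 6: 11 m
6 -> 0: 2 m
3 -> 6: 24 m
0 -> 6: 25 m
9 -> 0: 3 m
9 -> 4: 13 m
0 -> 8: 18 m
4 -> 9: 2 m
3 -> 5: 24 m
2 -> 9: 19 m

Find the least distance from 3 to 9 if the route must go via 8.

Best 3 to 8: 3 → 6 → 0 → 8 costing 44
Shortest 8→9: 8 → 4 → 9 = 11
Total via 8: 44 + 11 = 55 m.

55 m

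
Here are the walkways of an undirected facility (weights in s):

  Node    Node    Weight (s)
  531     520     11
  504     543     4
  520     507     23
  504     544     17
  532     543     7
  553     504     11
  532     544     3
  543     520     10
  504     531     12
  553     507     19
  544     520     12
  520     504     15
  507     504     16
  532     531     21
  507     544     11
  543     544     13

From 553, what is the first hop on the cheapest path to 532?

Enumerating some paths:
553 - 504 - 543 - 532: 11+4+7 = 22
553 - 504 - 544 - 532: 11+17+3 = 31
Cheapest is 553 - 504 - 543 - 532 at 22 s.
So from 553 the first move is to 504.

504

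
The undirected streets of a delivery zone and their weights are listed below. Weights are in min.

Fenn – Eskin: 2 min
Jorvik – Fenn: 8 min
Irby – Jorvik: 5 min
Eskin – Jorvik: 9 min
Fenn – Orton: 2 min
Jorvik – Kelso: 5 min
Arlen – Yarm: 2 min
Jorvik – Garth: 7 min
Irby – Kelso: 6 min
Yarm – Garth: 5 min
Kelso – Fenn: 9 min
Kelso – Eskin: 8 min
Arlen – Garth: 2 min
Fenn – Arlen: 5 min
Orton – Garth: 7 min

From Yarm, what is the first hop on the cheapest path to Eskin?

Candidate routes:
Yarm - Garth - Orton - Fenn - Eskin: 5+7+2+2 = 16
Yarm - Arlen - Fenn - Eskin: 2+5+2 = 9
Yarm - Arlen - Garth - Orton - Fenn - Eskin: 2+2+7+2+2 = 15
Yarm - Garth - Arlen - Fenn - Eskin: 5+2+5+2 = 14
The minimum is 9 min via Yarm - Arlen - Fenn - Eskin.
So from Yarm the first move is to Arlen.

Arlen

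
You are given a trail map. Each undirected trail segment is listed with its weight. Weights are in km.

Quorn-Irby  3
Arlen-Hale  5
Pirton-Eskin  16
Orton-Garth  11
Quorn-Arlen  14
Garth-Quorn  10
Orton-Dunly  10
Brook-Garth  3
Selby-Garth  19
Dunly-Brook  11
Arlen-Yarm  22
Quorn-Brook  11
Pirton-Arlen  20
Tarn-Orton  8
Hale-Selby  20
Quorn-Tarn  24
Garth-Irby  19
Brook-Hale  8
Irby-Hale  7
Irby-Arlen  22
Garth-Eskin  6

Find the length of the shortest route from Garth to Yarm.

Candidate routes:
Garth → Quorn → Arlen → Yarm: 10+14+22 = 46
Garth → Brook → Hale → Arlen → Yarm: 3+8+5+22 = 38
The minimum is 38 km via Garth → Brook → Hale → Arlen → Yarm.

38 km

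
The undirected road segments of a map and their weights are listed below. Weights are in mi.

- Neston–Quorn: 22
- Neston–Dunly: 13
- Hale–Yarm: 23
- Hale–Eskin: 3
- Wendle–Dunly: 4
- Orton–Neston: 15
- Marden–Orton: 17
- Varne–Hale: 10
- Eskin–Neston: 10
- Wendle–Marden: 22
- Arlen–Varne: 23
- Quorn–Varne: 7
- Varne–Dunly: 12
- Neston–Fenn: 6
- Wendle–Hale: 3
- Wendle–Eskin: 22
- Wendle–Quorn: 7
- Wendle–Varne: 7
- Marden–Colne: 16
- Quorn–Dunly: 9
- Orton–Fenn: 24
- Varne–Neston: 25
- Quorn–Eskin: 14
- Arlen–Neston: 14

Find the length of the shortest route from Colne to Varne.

45 mi

Running Dijkstra from Colne:
Colne: 0
Marden: 16  (via Colne)
Orton: 33  (via Marden)
Wendle: 38  (via Marden)
Hale: 41  (via Wendle)
Dunly: 42  (via Wendle)
Eskin: 44  (via Hale)
Varne: 45  (via Wendle)
Shortest route: Colne → Marden → Wendle → Varne = 45 mi.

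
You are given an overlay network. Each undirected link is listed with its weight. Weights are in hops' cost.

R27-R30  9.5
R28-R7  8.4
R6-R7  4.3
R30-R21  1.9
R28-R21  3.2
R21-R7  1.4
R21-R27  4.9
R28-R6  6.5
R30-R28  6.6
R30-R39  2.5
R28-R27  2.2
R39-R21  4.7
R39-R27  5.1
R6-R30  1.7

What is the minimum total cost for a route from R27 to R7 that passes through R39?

10.9 hops' cost

Shortest R27→R39: R27 → R39 = 5.1
Shortest R39→R7: R39 → R30 → R21 → R7 = 5.8
Total via R39: 5.1 + 5.8 = 10.9 hops' cost.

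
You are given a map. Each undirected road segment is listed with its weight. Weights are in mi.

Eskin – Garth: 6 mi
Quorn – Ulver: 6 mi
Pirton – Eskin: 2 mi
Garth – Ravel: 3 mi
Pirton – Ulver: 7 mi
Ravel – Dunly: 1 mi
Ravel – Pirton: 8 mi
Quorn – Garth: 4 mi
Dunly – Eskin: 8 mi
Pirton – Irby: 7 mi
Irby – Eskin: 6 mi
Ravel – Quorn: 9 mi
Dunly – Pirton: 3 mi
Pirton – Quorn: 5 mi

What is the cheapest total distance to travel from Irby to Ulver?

Compare a few routes:
Irby → Pirton → Quorn → Ulver: 7+5+6 = 18
Irby → Eskin → Pirton → Ulver: 6+2+7 = 15
Irby → Pirton → Ulver: 7+7 = 14
Irby → Eskin → Pirton → Quorn → Ulver: 6+2+5+6 = 19
The minimum is 14 mi via Irby → Pirton → Ulver.

14 mi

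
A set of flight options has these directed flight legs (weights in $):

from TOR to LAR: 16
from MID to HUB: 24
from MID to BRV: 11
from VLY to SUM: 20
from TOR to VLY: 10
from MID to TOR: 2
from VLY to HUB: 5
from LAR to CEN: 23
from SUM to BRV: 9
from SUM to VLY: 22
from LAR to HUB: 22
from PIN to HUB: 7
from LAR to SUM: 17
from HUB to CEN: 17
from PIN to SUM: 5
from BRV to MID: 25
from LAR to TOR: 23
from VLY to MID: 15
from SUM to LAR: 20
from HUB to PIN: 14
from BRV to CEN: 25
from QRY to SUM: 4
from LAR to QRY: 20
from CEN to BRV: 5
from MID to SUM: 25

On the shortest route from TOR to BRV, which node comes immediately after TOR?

Compare a few routes:
TOR → VLY → HUB → CEN → BRV: 10+5+17+5 = 37
TOR → VLY → MID → BRV: 10+15+11 = 36
The minimum is $36 via TOR → VLY → MID → BRV.
So from TOR the first move is to VLY.

VLY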